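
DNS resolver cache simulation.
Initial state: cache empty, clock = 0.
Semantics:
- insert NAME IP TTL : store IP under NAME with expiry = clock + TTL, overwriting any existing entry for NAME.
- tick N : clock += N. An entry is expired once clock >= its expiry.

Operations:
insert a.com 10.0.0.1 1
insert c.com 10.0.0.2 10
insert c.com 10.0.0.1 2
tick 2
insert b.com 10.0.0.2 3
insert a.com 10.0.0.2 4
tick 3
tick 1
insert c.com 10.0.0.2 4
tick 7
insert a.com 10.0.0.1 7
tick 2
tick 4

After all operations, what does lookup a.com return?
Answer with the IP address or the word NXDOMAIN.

Answer: 10.0.0.1

Derivation:
Op 1: insert a.com -> 10.0.0.1 (expiry=0+1=1). clock=0
Op 2: insert c.com -> 10.0.0.2 (expiry=0+10=10). clock=0
Op 3: insert c.com -> 10.0.0.1 (expiry=0+2=2). clock=0
Op 4: tick 2 -> clock=2. purged={a.com,c.com}
Op 5: insert b.com -> 10.0.0.2 (expiry=2+3=5). clock=2
Op 6: insert a.com -> 10.0.0.2 (expiry=2+4=6). clock=2
Op 7: tick 3 -> clock=5. purged={b.com}
Op 8: tick 1 -> clock=6. purged={a.com}
Op 9: insert c.com -> 10.0.0.2 (expiry=6+4=10). clock=6
Op 10: tick 7 -> clock=13. purged={c.com}
Op 11: insert a.com -> 10.0.0.1 (expiry=13+7=20). clock=13
Op 12: tick 2 -> clock=15.
Op 13: tick 4 -> clock=19.
lookup a.com: present, ip=10.0.0.1 expiry=20 > clock=19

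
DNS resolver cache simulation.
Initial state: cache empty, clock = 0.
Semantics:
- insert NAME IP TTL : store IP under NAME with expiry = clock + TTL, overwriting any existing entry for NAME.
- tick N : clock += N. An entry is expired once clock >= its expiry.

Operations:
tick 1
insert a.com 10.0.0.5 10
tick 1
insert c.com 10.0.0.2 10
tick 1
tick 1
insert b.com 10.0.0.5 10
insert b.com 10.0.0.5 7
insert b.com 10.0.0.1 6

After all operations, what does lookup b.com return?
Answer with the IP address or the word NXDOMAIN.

Op 1: tick 1 -> clock=1.
Op 2: insert a.com -> 10.0.0.5 (expiry=1+10=11). clock=1
Op 3: tick 1 -> clock=2.
Op 4: insert c.com -> 10.0.0.2 (expiry=2+10=12). clock=2
Op 5: tick 1 -> clock=3.
Op 6: tick 1 -> clock=4.
Op 7: insert b.com -> 10.0.0.5 (expiry=4+10=14). clock=4
Op 8: insert b.com -> 10.0.0.5 (expiry=4+7=11). clock=4
Op 9: insert b.com -> 10.0.0.1 (expiry=4+6=10). clock=4
lookup b.com: present, ip=10.0.0.1 expiry=10 > clock=4

Answer: 10.0.0.1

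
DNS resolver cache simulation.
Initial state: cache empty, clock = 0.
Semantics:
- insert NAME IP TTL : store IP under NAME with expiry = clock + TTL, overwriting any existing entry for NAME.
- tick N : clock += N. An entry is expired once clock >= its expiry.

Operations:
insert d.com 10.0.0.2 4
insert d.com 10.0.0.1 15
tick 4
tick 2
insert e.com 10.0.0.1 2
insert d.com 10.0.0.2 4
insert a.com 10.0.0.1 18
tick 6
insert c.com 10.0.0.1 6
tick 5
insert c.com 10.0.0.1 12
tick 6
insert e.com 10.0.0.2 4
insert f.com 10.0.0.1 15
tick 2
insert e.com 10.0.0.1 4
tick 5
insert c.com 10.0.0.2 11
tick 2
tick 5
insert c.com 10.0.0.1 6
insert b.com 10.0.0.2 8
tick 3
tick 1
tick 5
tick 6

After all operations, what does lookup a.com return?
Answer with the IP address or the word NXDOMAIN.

Op 1: insert d.com -> 10.0.0.2 (expiry=0+4=4). clock=0
Op 2: insert d.com -> 10.0.0.1 (expiry=0+15=15). clock=0
Op 3: tick 4 -> clock=4.
Op 4: tick 2 -> clock=6.
Op 5: insert e.com -> 10.0.0.1 (expiry=6+2=8). clock=6
Op 6: insert d.com -> 10.0.0.2 (expiry=6+4=10). clock=6
Op 7: insert a.com -> 10.0.0.1 (expiry=6+18=24). clock=6
Op 8: tick 6 -> clock=12. purged={d.com,e.com}
Op 9: insert c.com -> 10.0.0.1 (expiry=12+6=18). clock=12
Op 10: tick 5 -> clock=17.
Op 11: insert c.com -> 10.0.0.1 (expiry=17+12=29). clock=17
Op 12: tick 6 -> clock=23.
Op 13: insert e.com -> 10.0.0.2 (expiry=23+4=27). clock=23
Op 14: insert f.com -> 10.0.0.1 (expiry=23+15=38). clock=23
Op 15: tick 2 -> clock=25. purged={a.com}
Op 16: insert e.com -> 10.0.0.1 (expiry=25+4=29). clock=25
Op 17: tick 5 -> clock=30. purged={c.com,e.com}
Op 18: insert c.com -> 10.0.0.2 (expiry=30+11=41). clock=30
Op 19: tick 2 -> clock=32.
Op 20: tick 5 -> clock=37.
Op 21: insert c.com -> 10.0.0.1 (expiry=37+6=43). clock=37
Op 22: insert b.com -> 10.0.0.2 (expiry=37+8=45). clock=37
Op 23: tick 3 -> clock=40. purged={f.com}
Op 24: tick 1 -> clock=41.
Op 25: tick 5 -> clock=46. purged={b.com,c.com}
Op 26: tick 6 -> clock=52.
lookup a.com: not in cache (expired or never inserted)

Answer: NXDOMAIN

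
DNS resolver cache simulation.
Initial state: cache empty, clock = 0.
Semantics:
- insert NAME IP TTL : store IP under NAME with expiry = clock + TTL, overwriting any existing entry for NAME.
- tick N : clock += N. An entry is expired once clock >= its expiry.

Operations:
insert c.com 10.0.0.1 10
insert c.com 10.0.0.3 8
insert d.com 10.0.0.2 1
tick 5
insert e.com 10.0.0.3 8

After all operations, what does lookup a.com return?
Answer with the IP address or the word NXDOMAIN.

Answer: NXDOMAIN

Derivation:
Op 1: insert c.com -> 10.0.0.1 (expiry=0+10=10). clock=0
Op 2: insert c.com -> 10.0.0.3 (expiry=0+8=8). clock=0
Op 3: insert d.com -> 10.0.0.2 (expiry=0+1=1). clock=0
Op 4: tick 5 -> clock=5. purged={d.com}
Op 5: insert e.com -> 10.0.0.3 (expiry=5+8=13). clock=5
lookup a.com: not in cache (expired or never inserted)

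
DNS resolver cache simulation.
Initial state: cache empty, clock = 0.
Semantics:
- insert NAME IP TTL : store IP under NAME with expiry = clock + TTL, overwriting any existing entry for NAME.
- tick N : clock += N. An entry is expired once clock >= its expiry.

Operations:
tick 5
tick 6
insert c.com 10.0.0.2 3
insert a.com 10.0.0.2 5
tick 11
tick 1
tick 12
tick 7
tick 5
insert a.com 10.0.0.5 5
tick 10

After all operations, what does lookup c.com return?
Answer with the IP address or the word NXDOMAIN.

Op 1: tick 5 -> clock=5.
Op 2: tick 6 -> clock=11.
Op 3: insert c.com -> 10.0.0.2 (expiry=11+3=14). clock=11
Op 4: insert a.com -> 10.0.0.2 (expiry=11+5=16). clock=11
Op 5: tick 11 -> clock=22. purged={a.com,c.com}
Op 6: tick 1 -> clock=23.
Op 7: tick 12 -> clock=35.
Op 8: tick 7 -> clock=42.
Op 9: tick 5 -> clock=47.
Op 10: insert a.com -> 10.0.0.5 (expiry=47+5=52). clock=47
Op 11: tick 10 -> clock=57. purged={a.com}
lookup c.com: not in cache (expired or never inserted)

Answer: NXDOMAIN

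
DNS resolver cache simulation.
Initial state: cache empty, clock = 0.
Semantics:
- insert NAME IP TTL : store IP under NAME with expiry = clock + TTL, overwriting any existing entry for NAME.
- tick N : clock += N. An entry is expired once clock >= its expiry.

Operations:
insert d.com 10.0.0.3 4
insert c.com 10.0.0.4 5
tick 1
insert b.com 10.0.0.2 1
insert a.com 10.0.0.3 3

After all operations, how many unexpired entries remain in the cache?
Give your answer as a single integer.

Op 1: insert d.com -> 10.0.0.3 (expiry=0+4=4). clock=0
Op 2: insert c.com -> 10.0.0.4 (expiry=0+5=5). clock=0
Op 3: tick 1 -> clock=1.
Op 4: insert b.com -> 10.0.0.2 (expiry=1+1=2). clock=1
Op 5: insert a.com -> 10.0.0.3 (expiry=1+3=4). clock=1
Final cache (unexpired): {a.com,b.com,c.com,d.com} -> size=4

Answer: 4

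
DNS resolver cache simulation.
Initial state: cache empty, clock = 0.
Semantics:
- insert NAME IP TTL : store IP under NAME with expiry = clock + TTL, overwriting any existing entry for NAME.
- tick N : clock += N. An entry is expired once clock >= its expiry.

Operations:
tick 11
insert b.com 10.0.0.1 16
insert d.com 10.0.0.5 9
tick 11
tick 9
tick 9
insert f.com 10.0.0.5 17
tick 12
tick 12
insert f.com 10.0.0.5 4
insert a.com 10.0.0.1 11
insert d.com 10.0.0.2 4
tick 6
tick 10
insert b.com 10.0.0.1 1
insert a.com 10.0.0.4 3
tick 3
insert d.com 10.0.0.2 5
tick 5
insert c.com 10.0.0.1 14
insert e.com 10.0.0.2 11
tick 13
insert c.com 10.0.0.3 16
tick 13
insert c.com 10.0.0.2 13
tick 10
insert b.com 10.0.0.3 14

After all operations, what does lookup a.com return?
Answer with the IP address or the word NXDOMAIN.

Answer: NXDOMAIN

Derivation:
Op 1: tick 11 -> clock=11.
Op 2: insert b.com -> 10.0.0.1 (expiry=11+16=27). clock=11
Op 3: insert d.com -> 10.0.0.5 (expiry=11+9=20). clock=11
Op 4: tick 11 -> clock=22. purged={d.com}
Op 5: tick 9 -> clock=31. purged={b.com}
Op 6: tick 9 -> clock=40.
Op 7: insert f.com -> 10.0.0.5 (expiry=40+17=57). clock=40
Op 8: tick 12 -> clock=52.
Op 9: tick 12 -> clock=64. purged={f.com}
Op 10: insert f.com -> 10.0.0.5 (expiry=64+4=68). clock=64
Op 11: insert a.com -> 10.0.0.1 (expiry=64+11=75). clock=64
Op 12: insert d.com -> 10.0.0.2 (expiry=64+4=68). clock=64
Op 13: tick 6 -> clock=70. purged={d.com,f.com}
Op 14: tick 10 -> clock=80. purged={a.com}
Op 15: insert b.com -> 10.0.0.1 (expiry=80+1=81). clock=80
Op 16: insert a.com -> 10.0.0.4 (expiry=80+3=83). clock=80
Op 17: tick 3 -> clock=83. purged={a.com,b.com}
Op 18: insert d.com -> 10.0.0.2 (expiry=83+5=88). clock=83
Op 19: tick 5 -> clock=88. purged={d.com}
Op 20: insert c.com -> 10.0.0.1 (expiry=88+14=102). clock=88
Op 21: insert e.com -> 10.0.0.2 (expiry=88+11=99). clock=88
Op 22: tick 13 -> clock=101. purged={e.com}
Op 23: insert c.com -> 10.0.0.3 (expiry=101+16=117). clock=101
Op 24: tick 13 -> clock=114.
Op 25: insert c.com -> 10.0.0.2 (expiry=114+13=127). clock=114
Op 26: tick 10 -> clock=124.
Op 27: insert b.com -> 10.0.0.3 (expiry=124+14=138). clock=124
lookup a.com: not in cache (expired or never inserted)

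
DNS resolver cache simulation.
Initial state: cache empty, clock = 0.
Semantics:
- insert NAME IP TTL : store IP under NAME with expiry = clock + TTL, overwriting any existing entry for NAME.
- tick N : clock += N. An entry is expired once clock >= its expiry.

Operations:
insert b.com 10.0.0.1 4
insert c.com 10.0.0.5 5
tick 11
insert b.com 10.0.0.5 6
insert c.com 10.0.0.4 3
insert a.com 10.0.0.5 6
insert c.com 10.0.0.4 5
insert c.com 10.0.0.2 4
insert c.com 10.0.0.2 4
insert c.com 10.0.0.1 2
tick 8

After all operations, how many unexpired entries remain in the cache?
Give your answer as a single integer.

Answer: 0

Derivation:
Op 1: insert b.com -> 10.0.0.1 (expiry=0+4=4). clock=0
Op 2: insert c.com -> 10.0.0.5 (expiry=0+5=5). clock=0
Op 3: tick 11 -> clock=11. purged={b.com,c.com}
Op 4: insert b.com -> 10.0.0.5 (expiry=11+6=17). clock=11
Op 5: insert c.com -> 10.0.0.4 (expiry=11+3=14). clock=11
Op 6: insert a.com -> 10.0.0.5 (expiry=11+6=17). clock=11
Op 7: insert c.com -> 10.0.0.4 (expiry=11+5=16). clock=11
Op 8: insert c.com -> 10.0.0.2 (expiry=11+4=15). clock=11
Op 9: insert c.com -> 10.0.0.2 (expiry=11+4=15). clock=11
Op 10: insert c.com -> 10.0.0.1 (expiry=11+2=13). clock=11
Op 11: tick 8 -> clock=19. purged={a.com,b.com,c.com}
Final cache (unexpired): {} -> size=0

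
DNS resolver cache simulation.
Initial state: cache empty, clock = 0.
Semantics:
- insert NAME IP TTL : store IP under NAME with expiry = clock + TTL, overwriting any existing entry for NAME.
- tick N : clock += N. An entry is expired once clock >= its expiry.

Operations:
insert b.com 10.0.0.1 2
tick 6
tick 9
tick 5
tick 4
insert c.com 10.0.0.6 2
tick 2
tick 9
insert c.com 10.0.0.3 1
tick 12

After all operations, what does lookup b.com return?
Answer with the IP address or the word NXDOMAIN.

Op 1: insert b.com -> 10.0.0.1 (expiry=0+2=2). clock=0
Op 2: tick 6 -> clock=6. purged={b.com}
Op 3: tick 9 -> clock=15.
Op 4: tick 5 -> clock=20.
Op 5: tick 4 -> clock=24.
Op 6: insert c.com -> 10.0.0.6 (expiry=24+2=26). clock=24
Op 7: tick 2 -> clock=26. purged={c.com}
Op 8: tick 9 -> clock=35.
Op 9: insert c.com -> 10.0.0.3 (expiry=35+1=36). clock=35
Op 10: tick 12 -> clock=47. purged={c.com}
lookup b.com: not in cache (expired or never inserted)

Answer: NXDOMAIN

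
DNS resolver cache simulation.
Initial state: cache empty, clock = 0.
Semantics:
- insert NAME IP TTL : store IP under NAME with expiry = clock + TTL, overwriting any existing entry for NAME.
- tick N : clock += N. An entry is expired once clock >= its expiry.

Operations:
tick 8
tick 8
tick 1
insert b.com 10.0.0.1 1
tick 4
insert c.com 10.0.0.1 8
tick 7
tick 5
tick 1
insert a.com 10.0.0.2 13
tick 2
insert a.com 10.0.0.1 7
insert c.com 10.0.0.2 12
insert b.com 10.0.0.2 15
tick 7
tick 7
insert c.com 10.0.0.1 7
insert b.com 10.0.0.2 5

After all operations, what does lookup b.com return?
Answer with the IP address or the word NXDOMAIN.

Answer: 10.0.0.2

Derivation:
Op 1: tick 8 -> clock=8.
Op 2: tick 8 -> clock=16.
Op 3: tick 1 -> clock=17.
Op 4: insert b.com -> 10.0.0.1 (expiry=17+1=18). clock=17
Op 5: tick 4 -> clock=21. purged={b.com}
Op 6: insert c.com -> 10.0.0.1 (expiry=21+8=29). clock=21
Op 7: tick 7 -> clock=28.
Op 8: tick 5 -> clock=33. purged={c.com}
Op 9: tick 1 -> clock=34.
Op 10: insert a.com -> 10.0.0.2 (expiry=34+13=47). clock=34
Op 11: tick 2 -> clock=36.
Op 12: insert a.com -> 10.0.0.1 (expiry=36+7=43). clock=36
Op 13: insert c.com -> 10.0.0.2 (expiry=36+12=48). clock=36
Op 14: insert b.com -> 10.0.0.2 (expiry=36+15=51). clock=36
Op 15: tick 7 -> clock=43. purged={a.com}
Op 16: tick 7 -> clock=50. purged={c.com}
Op 17: insert c.com -> 10.0.0.1 (expiry=50+7=57). clock=50
Op 18: insert b.com -> 10.0.0.2 (expiry=50+5=55). clock=50
lookup b.com: present, ip=10.0.0.2 expiry=55 > clock=50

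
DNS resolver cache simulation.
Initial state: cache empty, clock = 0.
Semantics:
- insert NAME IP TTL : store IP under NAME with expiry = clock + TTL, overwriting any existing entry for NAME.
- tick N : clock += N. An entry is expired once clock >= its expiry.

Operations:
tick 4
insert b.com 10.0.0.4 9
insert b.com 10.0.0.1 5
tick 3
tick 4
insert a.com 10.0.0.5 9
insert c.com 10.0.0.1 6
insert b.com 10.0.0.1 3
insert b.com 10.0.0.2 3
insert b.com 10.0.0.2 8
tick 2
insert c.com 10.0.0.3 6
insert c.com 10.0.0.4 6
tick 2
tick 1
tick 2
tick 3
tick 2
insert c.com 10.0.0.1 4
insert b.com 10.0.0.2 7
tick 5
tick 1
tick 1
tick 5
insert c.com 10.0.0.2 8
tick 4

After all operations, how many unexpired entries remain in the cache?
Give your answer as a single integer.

Op 1: tick 4 -> clock=4.
Op 2: insert b.com -> 10.0.0.4 (expiry=4+9=13). clock=4
Op 3: insert b.com -> 10.0.0.1 (expiry=4+5=9). clock=4
Op 4: tick 3 -> clock=7.
Op 5: tick 4 -> clock=11. purged={b.com}
Op 6: insert a.com -> 10.0.0.5 (expiry=11+9=20). clock=11
Op 7: insert c.com -> 10.0.0.1 (expiry=11+6=17). clock=11
Op 8: insert b.com -> 10.0.0.1 (expiry=11+3=14). clock=11
Op 9: insert b.com -> 10.0.0.2 (expiry=11+3=14). clock=11
Op 10: insert b.com -> 10.0.0.2 (expiry=11+8=19). clock=11
Op 11: tick 2 -> clock=13.
Op 12: insert c.com -> 10.0.0.3 (expiry=13+6=19). clock=13
Op 13: insert c.com -> 10.0.0.4 (expiry=13+6=19). clock=13
Op 14: tick 2 -> clock=15.
Op 15: tick 1 -> clock=16.
Op 16: tick 2 -> clock=18.
Op 17: tick 3 -> clock=21. purged={a.com,b.com,c.com}
Op 18: tick 2 -> clock=23.
Op 19: insert c.com -> 10.0.0.1 (expiry=23+4=27). clock=23
Op 20: insert b.com -> 10.0.0.2 (expiry=23+7=30). clock=23
Op 21: tick 5 -> clock=28. purged={c.com}
Op 22: tick 1 -> clock=29.
Op 23: tick 1 -> clock=30. purged={b.com}
Op 24: tick 5 -> clock=35.
Op 25: insert c.com -> 10.0.0.2 (expiry=35+8=43). clock=35
Op 26: tick 4 -> clock=39.
Final cache (unexpired): {c.com} -> size=1

Answer: 1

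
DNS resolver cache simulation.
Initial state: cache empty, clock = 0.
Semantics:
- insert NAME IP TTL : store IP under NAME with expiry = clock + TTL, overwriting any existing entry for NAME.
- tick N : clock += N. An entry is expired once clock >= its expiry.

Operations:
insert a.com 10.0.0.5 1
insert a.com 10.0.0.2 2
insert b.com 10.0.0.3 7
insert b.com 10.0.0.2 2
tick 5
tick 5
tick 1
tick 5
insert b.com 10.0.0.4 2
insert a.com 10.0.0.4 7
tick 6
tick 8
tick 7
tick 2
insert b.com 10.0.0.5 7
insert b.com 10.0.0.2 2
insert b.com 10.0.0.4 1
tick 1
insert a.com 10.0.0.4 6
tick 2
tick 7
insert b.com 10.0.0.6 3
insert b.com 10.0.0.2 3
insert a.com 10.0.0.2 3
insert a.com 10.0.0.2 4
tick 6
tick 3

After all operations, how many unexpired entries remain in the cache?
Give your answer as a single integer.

Answer: 0

Derivation:
Op 1: insert a.com -> 10.0.0.5 (expiry=0+1=1). clock=0
Op 2: insert a.com -> 10.0.0.2 (expiry=0+2=2). clock=0
Op 3: insert b.com -> 10.0.0.3 (expiry=0+7=7). clock=0
Op 4: insert b.com -> 10.0.0.2 (expiry=0+2=2). clock=0
Op 5: tick 5 -> clock=5. purged={a.com,b.com}
Op 6: tick 5 -> clock=10.
Op 7: tick 1 -> clock=11.
Op 8: tick 5 -> clock=16.
Op 9: insert b.com -> 10.0.0.4 (expiry=16+2=18). clock=16
Op 10: insert a.com -> 10.0.0.4 (expiry=16+7=23). clock=16
Op 11: tick 6 -> clock=22. purged={b.com}
Op 12: tick 8 -> clock=30. purged={a.com}
Op 13: tick 7 -> clock=37.
Op 14: tick 2 -> clock=39.
Op 15: insert b.com -> 10.0.0.5 (expiry=39+7=46). clock=39
Op 16: insert b.com -> 10.0.0.2 (expiry=39+2=41). clock=39
Op 17: insert b.com -> 10.0.0.4 (expiry=39+1=40). clock=39
Op 18: tick 1 -> clock=40. purged={b.com}
Op 19: insert a.com -> 10.0.0.4 (expiry=40+6=46). clock=40
Op 20: tick 2 -> clock=42.
Op 21: tick 7 -> clock=49. purged={a.com}
Op 22: insert b.com -> 10.0.0.6 (expiry=49+3=52). clock=49
Op 23: insert b.com -> 10.0.0.2 (expiry=49+3=52). clock=49
Op 24: insert a.com -> 10.0.0.2 (expiry=49+3=52). clock=49
Op 25: insert a.com -> 10.0.0.2 (expiry=49+4=53). clock=49
Op 26: tick 6 -> clock=55. purged={a.com,b.com}
Op 27: tick 3 -> clock=58.
Final cache (unexpired): {} -> size=0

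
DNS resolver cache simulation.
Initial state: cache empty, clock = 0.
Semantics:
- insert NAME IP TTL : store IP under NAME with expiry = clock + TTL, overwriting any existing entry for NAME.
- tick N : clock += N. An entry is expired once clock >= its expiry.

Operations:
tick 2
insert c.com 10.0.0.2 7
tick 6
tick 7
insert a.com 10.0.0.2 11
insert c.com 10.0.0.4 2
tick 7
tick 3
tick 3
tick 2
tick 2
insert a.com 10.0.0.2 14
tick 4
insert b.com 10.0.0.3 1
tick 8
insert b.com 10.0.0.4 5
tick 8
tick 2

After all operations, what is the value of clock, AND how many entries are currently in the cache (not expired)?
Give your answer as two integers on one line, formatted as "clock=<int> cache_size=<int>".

Op 1: tick 2 -> clock=2.
Op 2: insert c.com -> 10.0.0.2 (expiry=2+7=9). clock=2
Op 3: tick 6 -> clock=8.
Op 4: tick 7 -> clock=15. purged={c.com}
Op 5: insert a.com -> 10.0.0.2 (expiry=15+11=26). clock=15
Op 6: insert c.com -> 10.0.0.4 (expiry=15+2=17). clock=15
Op 7: tick 7 -> clock=22. purged={c.com}
Op 8: tick 3 -> clock=25.
Op 9: tick 3 -> clock=28. purged={a.com}
Op 10: tick 2 -> clock=30.
Op 11: tick 2 -> clock=32.
Op 12: insert a.com -> 10.0.0.2 (expiry=32+14=46). clock=32
Op 13: tick 4 -> clock=36.
Op 14: insert b.com -> 10.0.0.3 (expiry=36+1=37). clock=36
Op 15: tick 8 -> clock=44. purged={b.com}
Op 16: insert b.com -> 10.0.0.4 (expiry=44+5=49). clock=44
Op 17: tick 8 -> clock=52. purged={a.com,b.com}
Op 18: tick 2 -> clock=54.
Final clock = 54
Final cache (unexpired): {} -> size=0

Answer: clock=54 cache_size=0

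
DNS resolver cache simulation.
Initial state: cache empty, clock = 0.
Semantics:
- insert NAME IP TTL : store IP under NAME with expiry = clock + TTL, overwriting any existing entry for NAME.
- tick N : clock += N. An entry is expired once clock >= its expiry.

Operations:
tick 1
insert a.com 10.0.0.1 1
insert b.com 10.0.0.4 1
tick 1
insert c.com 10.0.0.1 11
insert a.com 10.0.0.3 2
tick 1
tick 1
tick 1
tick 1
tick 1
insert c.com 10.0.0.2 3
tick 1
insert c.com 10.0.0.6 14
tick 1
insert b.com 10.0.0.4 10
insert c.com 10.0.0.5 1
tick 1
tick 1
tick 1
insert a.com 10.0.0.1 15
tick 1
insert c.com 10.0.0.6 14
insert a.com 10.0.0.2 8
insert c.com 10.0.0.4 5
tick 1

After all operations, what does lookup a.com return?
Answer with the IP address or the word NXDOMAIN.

Answer: 10.0.0.2

Derivation:
Op 1: tick 1 -> clock=1.
Op 2: insert a.com -> 10.0.0.1 (expiry=1+1=2). clock=1
Op 3: insert b.com -> 10.0.0.4 (expiry=1+1=2). clock=1
Op 4: tick 1 -> clock=2. purged={a.com,b.com}
Op 5: insert c.com -> 10.0.0.1 (expiry=2+11=13). clock=2
Op 6: insert a.com -> 10.0.0.3 (expiry=2+2=4). clock=2
Op 7: tick 1 -> clock=3.
Op 8: tick 1 -> clock=4. purged={a.com}
Op 9: tick 1 -> clock=5.
Op 10: tick 1 -> clock=6.
Op 11: tick 1 -> clock=7.
Op 12: insert c.com -> 10.0.0.2 (expiry=7+3=10). clock=7
Op 13: tick 1 -> clock=8.
Op 14: insert c.com -> 10.0.0.6 (expiry=8+14=22). clock=8
Op 15: tick 1 -> clock=9.
Op 16: insert b.com -> 10.0.0.4 (expiry=9+10=19). clock=9
Op 17: insert c.com -> 10.0.0.5 (expiry=9+1=10). clock=9
Op 18: tick 1 -> clock=10. purged={c.com}
Op 19: tick 1 -> clock=11.
Op 20: tick 1 -> clock=12.
Op 21: insert a.com -> 10.0.0.1 (expiry=12+15=27). clock=12
Op 22: tick 1 -> clock=13.
Op 23: insert c.com -> 10.0.0.6 (expiry=13+14=27). clock=13
Op 24: insert a.com -> 10.0.0.2 (expiry=13+8=21). clock=13
Op 25: insert c.com -> 10.0.0.4 (expiry=13+5=18). clock=13
Op 26: tick 1 -> clock=14.
lookup a.com: present, ip=10.0.0.2 expiry=21 > clock=14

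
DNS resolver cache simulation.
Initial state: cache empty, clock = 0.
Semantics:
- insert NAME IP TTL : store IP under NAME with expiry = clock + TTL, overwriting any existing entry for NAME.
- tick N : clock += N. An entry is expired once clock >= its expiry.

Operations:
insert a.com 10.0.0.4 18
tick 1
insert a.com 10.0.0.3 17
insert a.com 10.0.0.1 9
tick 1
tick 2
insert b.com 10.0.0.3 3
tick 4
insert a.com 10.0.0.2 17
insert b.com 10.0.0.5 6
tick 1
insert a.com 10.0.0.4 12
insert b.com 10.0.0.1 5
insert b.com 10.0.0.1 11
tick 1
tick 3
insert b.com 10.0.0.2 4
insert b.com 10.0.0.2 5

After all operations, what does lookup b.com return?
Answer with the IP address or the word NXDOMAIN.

Op 1: insert a.com -> 10.0.0.4 (expiry=0+18=18). clock=0
Op 2: tick 1 -> clock=1.
Op 3: insert a.com -> 10.0.0.3 (expiry=1+17=18). clock=1
Op 4: insert a.com -> 10.0.0.1 (expiry=1+9=10). clock=1
Op 5: tick 1 -> clock=2.
Op 6: tick 2 -> clock=4.
Op 7: insert b.com -> 10.0.0.3 (expiry=4+3=7). clock=4
Op 8: tick 4 -> clock=8. purged={b.com}
Op 9: insert a.com -> 10.0.0.2 (expiry=8+17=25). clock=8
Op 10: insert b.com -> 10.0.0.5 (expiry=8+6=14). clock=8
Op 11: tick 1 -> clock=9.
Op 12: insert a.com -> 10.0.0.4 (expiry=9+12=21). clock=9
Op 13: insert b.com -> 10.0.0.1 (expiry=9+5=14). clock=9
Op 14: insert b.com -> 10.0.0.1 (expiry=9+11=20). clock=9
Op 15: tick 1 -> clock=10.
Op 16: tick 3 -> clock=13.
Op 17: insert b.com -> 10.0.0.2 (expiry=13+4=17). clock=13
Op 18: insert b.com -> 10.0.0.2 (expiry=13+5=18). clock=13
lookup b.com: present, ip=10.0.0.2 expiry=18 > clock=13

Answer: 10.0.0.2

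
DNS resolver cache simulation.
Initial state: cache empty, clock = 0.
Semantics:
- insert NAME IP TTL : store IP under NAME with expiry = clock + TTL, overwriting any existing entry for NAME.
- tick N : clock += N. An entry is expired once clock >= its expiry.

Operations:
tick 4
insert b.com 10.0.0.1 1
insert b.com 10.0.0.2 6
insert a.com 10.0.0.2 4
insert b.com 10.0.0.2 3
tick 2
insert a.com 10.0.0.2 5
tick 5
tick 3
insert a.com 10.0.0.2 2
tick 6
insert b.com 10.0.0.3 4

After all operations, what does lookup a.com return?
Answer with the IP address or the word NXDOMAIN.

Answer: NXDOMAIN

Derivation:
Op 1: tick 4 -> clock=4.
Op 2: insert b.com -> 10.0.0.1 (expiry=4+1=5). clock=4
Op 3: insert b.com -> 10.0.0.2 (expiry=4+6=10). clock=4
Op 4: insert a.com -> 10.0.0.2 (expiry=4+4=8). clock=4
Op 5: insert b.com -> 10.0.0.2 (expiry=4+3=7). clock=4
Op 6: tick 2 -> clock=6.
Op 7: insert a.com -> 10.0.0.2 (expiry=6+5=11). clock=6
Op 8: tick 5 -> clock=11. purged={a.com,b.com}
Op 9: tick 3 -> clock=14.
Op 10: insert a.com -> 10.0.0.2 (expiry=14+2=16). clock=14
Op 11: tick 6 -> clock=20. purged={a.com}
Op 12: insert b.com -> 10.0.0.3 (expiry=20+4=24). clock=20
lookup a.com: not in cache (expired or never inserted)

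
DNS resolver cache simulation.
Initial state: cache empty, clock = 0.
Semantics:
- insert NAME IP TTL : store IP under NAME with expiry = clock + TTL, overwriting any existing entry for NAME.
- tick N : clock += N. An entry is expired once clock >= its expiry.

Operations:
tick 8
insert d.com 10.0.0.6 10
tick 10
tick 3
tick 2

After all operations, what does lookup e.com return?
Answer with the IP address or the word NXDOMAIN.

Op 1: tick 8 -> clock=8.
Op 2: insert d.com -> 10.0.0.6 (expiry=8+10=18). clock=8
Op 3: tick 10 -> clock=18. purged={d.com}
Op 4: tick 3 -> clock=21.
Op 5: tick 2 -> clock=23.
lookup e.com: not in cache (expired or never inserted)

Answer: NXDOMAIN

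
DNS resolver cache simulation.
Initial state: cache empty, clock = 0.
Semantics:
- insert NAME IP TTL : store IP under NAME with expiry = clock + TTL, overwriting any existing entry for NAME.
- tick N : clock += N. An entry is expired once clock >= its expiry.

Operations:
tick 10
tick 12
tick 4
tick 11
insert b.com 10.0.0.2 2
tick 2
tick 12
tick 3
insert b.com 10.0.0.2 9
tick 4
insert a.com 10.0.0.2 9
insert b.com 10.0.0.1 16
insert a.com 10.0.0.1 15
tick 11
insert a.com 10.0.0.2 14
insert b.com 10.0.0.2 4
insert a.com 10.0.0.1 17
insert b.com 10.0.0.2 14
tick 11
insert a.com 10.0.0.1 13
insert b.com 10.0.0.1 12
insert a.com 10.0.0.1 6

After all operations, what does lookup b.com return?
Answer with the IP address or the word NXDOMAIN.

Answer: 10.0.0.1

Derivation:
Op 1: tick 10 -> clock=10.
Op 2: tick 12 -> clock=22.
Op 3: tick 4 -> clock=26.
Op 4: tick 11 -> clock=37.
Op 5: insert b.com -> 10.0.0.2 (expiry=37+2=39). clock=37
Op 6: tick 2 -> clock=39. purged={b.com}
Op 7: tick 12 -> clock=51.
Op 8: tick 3 -> clock=54.
Op 9: insert b.com -> 10.0.0.2 (expiry=54+9=63). clock=54
Op 10: tick 4 -> clock=58.
Op 11: insert a.com -> 10.0.0.2 (expiry=58+9=67). clock=58
Op 12: insert b.com -> 10.0.0.1 (expiry=58+16=74). clock=58
Op 13: insert a.com -> 10.0.0.1 (expiry=58+15=73). clock=58
Op 14: tick 11 -> clock=69.
Op 15: insert a.com -> 10.0.0.2 (expiry=69+14=83). clock=69
Op 16: insert b.com -> 10.0.0.2 (expiry=69+4=73). clock=69
Op 17: insert a.com -> 10.0.0.1 (expiry=69+17=86). clock=69
Op 18: insert b.com -> 10.0.0.2 (expiry=69+14=83). clock=69
Op 19: tick 11 -> clock=80.
Op 20: insert a.com -> 10.0.0.1 (expiry=80+13=93). clock=80
Op 21: insert b.com -> 10.0.0.1 (expiry=80+12=92). clock=80
Op 22: insert a.com -> 10.0.0.1 (expiry=80+6=86). clock=80
lookup b.com: present, ip=10.0.0.1 expiry=92 > clock=80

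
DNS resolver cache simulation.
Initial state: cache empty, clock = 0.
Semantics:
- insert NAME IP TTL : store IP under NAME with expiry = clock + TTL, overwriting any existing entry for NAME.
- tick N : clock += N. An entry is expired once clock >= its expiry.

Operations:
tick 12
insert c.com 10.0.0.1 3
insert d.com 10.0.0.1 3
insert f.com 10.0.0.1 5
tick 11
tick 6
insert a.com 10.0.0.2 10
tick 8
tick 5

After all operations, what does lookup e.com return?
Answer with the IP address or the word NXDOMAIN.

Answer: NXDOMAIN

Derivation:
Op 1: tick 12 -> clock=12.
Op 2: insert c.com -> 10.0.0.1 (expiry=12+3=15). clock=12
Op 3: insert d.com -> 10.0.0.1 (expiry=12+3=15). clock=12
Op 4: insert f.com -> 10.0.0.1 (expiry=12+5=17). clock=12
Op 5: tick 11 -> clock=23. purged={c.com,d.com,f.com}
Op 6: tick 6 -> clock=29.
Op 7: insert a.com -> 10.0.0.2 (expiry=29+10=39). clock=29
Op 8: tick 8 -> clock=37.
Op 9: tick 5 -> clock=42. purged={a.com}
lookup e.com: not in cache (expired or never inserted)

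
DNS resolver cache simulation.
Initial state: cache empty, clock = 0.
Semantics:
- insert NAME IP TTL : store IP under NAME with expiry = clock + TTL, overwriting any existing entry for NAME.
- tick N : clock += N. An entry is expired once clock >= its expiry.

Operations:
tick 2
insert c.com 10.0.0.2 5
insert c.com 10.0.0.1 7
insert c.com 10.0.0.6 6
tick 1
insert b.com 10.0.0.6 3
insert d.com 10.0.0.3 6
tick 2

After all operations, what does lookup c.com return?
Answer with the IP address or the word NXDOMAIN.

Op 1: tick 2 -> clock=2.
Op 2: insert c.com -> 10.0.0.2 (expiry=2+5=7). clock=2
Op 3: insert c.com -> 10.0.0.1 (expiry=2+7=9). clock=2
Op 4: insert c.com -> 10.0.0.6 (expiry=2+6=8). clock=2
Op 5: tick 1 -> clock=3.
Op 6: insert b.com -> 10.0.0.6 (expiry=3+3=6). clock=3
Op 7: insert d.com -> 10.0.0.3 (expiry=3+6=9). clock=3
Op 8: tick 2 -> clock=5.
lookup c.com: present, ip=10.0.0.6 expiry=8 > clock=5

Answer: 10.0.0.6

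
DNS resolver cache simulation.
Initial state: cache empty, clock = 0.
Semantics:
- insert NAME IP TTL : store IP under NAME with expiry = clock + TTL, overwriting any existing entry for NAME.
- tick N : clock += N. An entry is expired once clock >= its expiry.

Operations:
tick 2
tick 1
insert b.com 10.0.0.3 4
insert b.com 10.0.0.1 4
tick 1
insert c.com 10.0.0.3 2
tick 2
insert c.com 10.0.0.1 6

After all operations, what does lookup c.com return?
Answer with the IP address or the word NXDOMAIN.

Answer: 10.0.0.1

Derivation:
Op 1: tick 2 -> clock=2.
Op 2: tick 1 -> clock=3.
Op 3: insert b.com -> 10.0.0.3 (expiry=3+4=7). clock=3
Op 4: insert b.com -> 10.0.0.1 (expiry=3+4=7). clock=3
Op 5: tick 1 -> clock=4.
Op 6: insert c.com -> 10.0.0.3 (expiry=4+2=6). clock=4
Op 7: tick 2 -> clock=6. purged={c.com}
Op 8: insert c.com -> 10.0.0.1 (expiry=6+6=12). clock=6
lookup c.com: present, ip=10.0.0.1 expiry=12 > clock=6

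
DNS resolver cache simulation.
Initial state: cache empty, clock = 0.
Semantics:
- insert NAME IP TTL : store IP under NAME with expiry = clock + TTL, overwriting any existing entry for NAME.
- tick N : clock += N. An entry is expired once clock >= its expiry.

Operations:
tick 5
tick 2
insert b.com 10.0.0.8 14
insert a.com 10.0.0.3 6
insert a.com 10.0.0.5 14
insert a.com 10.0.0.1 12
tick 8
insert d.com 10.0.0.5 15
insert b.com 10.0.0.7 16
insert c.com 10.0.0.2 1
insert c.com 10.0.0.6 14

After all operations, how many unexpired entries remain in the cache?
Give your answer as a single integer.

Answer: 4

Derivation:
Op 1: tick 5 -> clock=5.
Op 2: tick 2 -> clock=7.
Op 3: insert b.com -> 10.0.0.8 (expiry=7+14=21). clock=7
Op 4: insert a.com -> 10.0.0.3 (expiry=7+6=13). clock=7
Op 5: insert a.com -> 10.0.0.5 (expiry=7+14=21). clock=7
Op 6: insert a.com -> 10.0.0.1 (expiry=7+12=19). clock=7
Op 7: tick 8 -> clock=15.
Op 8: insert d.com -> 10.0.0.5 (expiry=15+15=30). clock=15
Op 9: insert b.com -> 10.0.0.7 (expiry=15+16=31). clock=15
Op 10: insert c.com -> 10.0.0.2 (expiry=15+1=16). clock=15
Op 11: insert c.com -> 10.0.0.6 (expiry=15+14=29). clock=15
Final cache (unexpired): {a.com,b.com,c.com,d.com} -> size=4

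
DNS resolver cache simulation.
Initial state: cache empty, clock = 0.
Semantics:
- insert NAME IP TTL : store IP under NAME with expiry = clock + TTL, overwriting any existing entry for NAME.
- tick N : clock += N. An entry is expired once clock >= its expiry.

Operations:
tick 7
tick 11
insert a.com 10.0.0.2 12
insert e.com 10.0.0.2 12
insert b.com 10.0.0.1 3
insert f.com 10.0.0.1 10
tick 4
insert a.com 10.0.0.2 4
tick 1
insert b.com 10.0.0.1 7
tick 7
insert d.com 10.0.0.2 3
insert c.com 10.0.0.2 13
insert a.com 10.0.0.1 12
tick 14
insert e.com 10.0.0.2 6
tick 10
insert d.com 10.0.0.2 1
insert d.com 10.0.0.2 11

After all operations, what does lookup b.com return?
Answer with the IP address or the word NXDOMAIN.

Op 1: tick 7 -> clock=7.
Op 2: tick 11 -> clock=18.
Op 3: insert a.com -> 10.0.0.2 (expiry=18+12=30). clock=18
Op 4: insert e.com -> 10.0.0.2 (expiry=18+12=30). clock=18
Op 5: insert b.com -> 10.0.0.1 (expiry=18+3=21). clock=18
Op 6: insert f.com -> 10.0.0.1 (expiry=18+10=28). clock=18
Op 7: tick 4 -> clock=22. purged={b.com}
Op 8: insert a.com -> 10.0.0.2 (expiry=22+4=26). clock=22
Op 9: tick 1 -> clock=23.
Op 10: insert b.com -> 10.0.0.1 (expiry=23+7=30). clock=23
Op 11: tick 7 -> clock=30. purged={a.com,b.com,e.com,f.com}
Op 12: insert d.com -> 10.0.0.2 (expiry=30+3=33). clock=30
Op 13: insert c.com -> 10.0.0.2 (expiry=30+13=43). clock=30
Op 14: insert a.com -> 10.0.0.1 (expiry=30+12=42). clock=30
Op 15: tick 14 -> clock=44. purged={a.com,c.com,d.com}
Op 16: insert e.com -> 10.0.0.2 (expiry=44+6=50). clock=44
Op 17: tick 10 -> clock=54. purged={e.com}
Op 18: insert d.com -> 10.0.0.2 (expiry=54+1=55). clock=54
Op 19: insert d.com -> 10.0.0.2 (expiry=54+11=65). clock=54
lookup b.com: not in cache (expired or never inserted)

Answer: NXDOMAIN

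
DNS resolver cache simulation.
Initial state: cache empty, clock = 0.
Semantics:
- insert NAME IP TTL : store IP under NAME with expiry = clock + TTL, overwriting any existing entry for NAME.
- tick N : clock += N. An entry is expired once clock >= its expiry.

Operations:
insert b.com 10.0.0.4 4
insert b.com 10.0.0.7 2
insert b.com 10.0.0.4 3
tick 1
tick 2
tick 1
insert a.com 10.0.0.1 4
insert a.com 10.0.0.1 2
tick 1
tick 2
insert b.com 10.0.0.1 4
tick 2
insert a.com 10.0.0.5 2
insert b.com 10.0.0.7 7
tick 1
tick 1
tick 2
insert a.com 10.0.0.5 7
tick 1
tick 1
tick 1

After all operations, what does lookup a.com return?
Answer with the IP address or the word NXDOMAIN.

Answer: 10.0.0.5

Derivation:
Op 1: insert b.com -> 10.0.0.4 (expiry=0+4=4). clock=0
Op 2: insert b.com -> 10.0.0.7 (expiry=0+2=2). clock=0
Op 3: insert b.com -> 10.0.0.4 (expiry=0+3=3). clock=0
Op 4: tick 1 -> clock=1.
Op 5: tick 2 -> clock=3. purged={b.com}
Op 6: tick 1 -> clock=4.
Op 7: insert a.com -> 10.0.0.1 (expiry=4+4=8). clock=4
Op 8: insert a.com -> 10.0.0.1 (expiry=4+2=6). clock=4
Op 9: tick 1 -> clock=5.
Op 10: tick 2 -> clock=7. purged={a.com}
Op 11: insert b.com -> 10.0.0.1 (expiry=7+4=11). clock=7
Op 12: tick 2 -> clock=9.
Op 13: insert a.com -> 10.0.0.5 (expiry=9+2=11). clock=9
Op 14: insert b.com -> 10.0.0.7 (expiry=9+7=16). clock=9
Op 15: tick 1 -> clock=10.
Op 16: tick 1 -> clock=11. purged={a.com}
Op 17: tick 2 -> clock=13.
Op 18: insert a.com -> 10.0.0.5 (expiry=13+7=20). clock=13
Op 19: tick 1 -> clock=14.
Op 20: tick 1 -> clock=15.
Op 21: tick 1 -> clock=16. purged={b.com}
lookup a.com: present, ip=10.0.0.5 expiry=20 > clock=16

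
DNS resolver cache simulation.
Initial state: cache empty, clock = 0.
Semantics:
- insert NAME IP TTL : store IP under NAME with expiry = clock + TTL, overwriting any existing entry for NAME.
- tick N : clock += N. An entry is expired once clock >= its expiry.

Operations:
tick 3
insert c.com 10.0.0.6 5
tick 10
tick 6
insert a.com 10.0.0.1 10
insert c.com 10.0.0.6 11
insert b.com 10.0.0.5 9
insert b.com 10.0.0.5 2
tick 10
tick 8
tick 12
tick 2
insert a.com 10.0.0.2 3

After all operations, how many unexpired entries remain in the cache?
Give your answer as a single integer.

Answer: 1

Derivation:
Op 1: tick 3 -> clock=3.
Op 2: insert c.com -> 10.0.0.6 (expiry=3+5=8). clock=3
Op 3: tick 10 -> clock=13. purged={c.com}
Op 4: tick 6 -> clock=19.
Op 5: insert a.com -> 10.0.0.1 (expiry=19+10=29). clock=19
Op 6: insert c.com -> 10.0.0.6 (expiry=19+11=30). clock=19
Op 7: insert b.com -> 10.0.0.5 (expiry=19+9=28). clock=19
Op 8: insert b.com -> 10.0.0.5 (expiry=19+2=21). clock=19
Op 9: tick 10 -> clock=29. purged={a.com,b.com}
Op 10: tick 8 -> clock=37. purged={c.com}
Op 11: tick 12 -> clock=49.
Op 12: tick 2 -> clock=51.
Op 13: insert a.com -> 10.0.0.2 (expiry=51+3=54). clock=51
Final cache (unexpired): {a.com} -> size=1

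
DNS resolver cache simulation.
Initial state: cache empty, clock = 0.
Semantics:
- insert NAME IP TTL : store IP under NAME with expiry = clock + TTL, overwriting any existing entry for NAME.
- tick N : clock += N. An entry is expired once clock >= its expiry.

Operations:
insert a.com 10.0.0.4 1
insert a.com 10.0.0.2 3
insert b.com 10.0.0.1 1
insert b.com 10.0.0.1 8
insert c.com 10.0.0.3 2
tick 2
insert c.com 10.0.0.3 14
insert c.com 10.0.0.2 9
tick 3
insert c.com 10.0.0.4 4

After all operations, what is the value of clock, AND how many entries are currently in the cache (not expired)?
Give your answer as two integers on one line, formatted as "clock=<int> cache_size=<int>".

Answer: clock=5 cache_size=2

Derivation:
Op 1: insert a.com -> 10.0.0.4 (expiry=0+1=1). clock=0
Op 2: insert a.com -> 10.0.0.2 (expiry=0+3=3). clock=0
Op 3: insert b.com -> 10.0.0.1 (expiry=0+1=1). clock=0
Op 4: insert b.com -> 10.0.0.1 (expiry=0+8=8). clock=0
Op 5: insert c.com -> 10.0.0.3 (expiry=0+2=2). clock=0
Op 6: tick 2 -> clock=2. purged={c.com}
Op 7: insert c.com -> 10.0.0.3 (expiry=2+14=16). clock=2
Op 8: insert c.com -> 10.0.0.2 (expiry=2+9=11). clock=2
Op 9: tick 3 -> clock=5. purged={a.com}
Op 10: insert c.com -> 10.0.0.4 (expiry=5+4=9). clock=5
Final clock = 5
Final cache (unexpired): {b.com,c.com} -> size=2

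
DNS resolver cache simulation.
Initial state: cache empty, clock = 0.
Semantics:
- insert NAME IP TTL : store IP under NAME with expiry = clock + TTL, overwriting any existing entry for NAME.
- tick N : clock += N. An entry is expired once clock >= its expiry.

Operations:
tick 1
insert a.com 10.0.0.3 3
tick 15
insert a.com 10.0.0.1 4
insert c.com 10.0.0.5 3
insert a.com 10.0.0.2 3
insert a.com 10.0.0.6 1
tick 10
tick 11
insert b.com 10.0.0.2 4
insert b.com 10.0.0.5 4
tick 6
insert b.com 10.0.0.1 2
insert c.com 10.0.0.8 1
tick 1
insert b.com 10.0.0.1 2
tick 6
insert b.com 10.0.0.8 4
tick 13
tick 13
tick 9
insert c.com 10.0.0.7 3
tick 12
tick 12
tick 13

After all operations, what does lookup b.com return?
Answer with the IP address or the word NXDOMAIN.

Op 1: tick 1 -> clock=1.
Op 2: insert a.com -> 10.0.0.3 (expiry=1+3=4). clock=1
Op 3: tick 15 -> clock=16. purged={a.com}
Op 4: insert a.com -> 10.0.0.1 (expiry=16+4=20). clock=16
Op 5: insert c.com -> 10.0.0.5 (expiry=16+3=19). clock=16
Op 6: insert a.com -> 10.0.0.2 (expiry=16+3=19). clock=16
Op 7: insert a.com -> 10.0.0.6 (expiry=16+1=17). clock=16
Op 8: tick 10 -> clock=26. purged={a.com,c.com}
Op 9: tick 11 -> clock=37.
Op 10: insert b.com -> 10.0.0.2 (expiry=37+4=41). clock=37
Op 11: insert b.com -> 10.0.0.5 (expiry=37+4=41). clock=37
Op 12: tick 6 -> clock=43. purged={b.com}
Op 13: insert b.com -> 10.0.0.1 (expiry=43+2=45). clock=43
Op 14: insert c.com -> 10.0.0.8 (expiry=43+1=44). clock=43
Op 15: tick 1 -> clock=44. purged={c.com}
Op 16: insert b.com -> 10.0.0.1 (expiry=44+2=46). clock=44
Op 17: tick 6 -> clock=50. purged={b.com}
Op 18: insert b.com -> 10.0.0.8 (expiry=50+4=54). clock=50
Op 19: tick 13 -> clock=63. purged={b.com}
Op 20: tick 13 -> clock=76.
Op 21: tick 9 -> clock=85.
Op 22: insert c.com -> 10.0.0.7 (expiry=85+3=88). clock=85
Op 23: tick 12 -> clock=97. purged={c.com}
Op 24: tick 12 -> clock=109.
Op 25: tick 13 -> clock=122.
lookup b.com: not in cache (expired or never inserted)

Answer: NXDOMAIN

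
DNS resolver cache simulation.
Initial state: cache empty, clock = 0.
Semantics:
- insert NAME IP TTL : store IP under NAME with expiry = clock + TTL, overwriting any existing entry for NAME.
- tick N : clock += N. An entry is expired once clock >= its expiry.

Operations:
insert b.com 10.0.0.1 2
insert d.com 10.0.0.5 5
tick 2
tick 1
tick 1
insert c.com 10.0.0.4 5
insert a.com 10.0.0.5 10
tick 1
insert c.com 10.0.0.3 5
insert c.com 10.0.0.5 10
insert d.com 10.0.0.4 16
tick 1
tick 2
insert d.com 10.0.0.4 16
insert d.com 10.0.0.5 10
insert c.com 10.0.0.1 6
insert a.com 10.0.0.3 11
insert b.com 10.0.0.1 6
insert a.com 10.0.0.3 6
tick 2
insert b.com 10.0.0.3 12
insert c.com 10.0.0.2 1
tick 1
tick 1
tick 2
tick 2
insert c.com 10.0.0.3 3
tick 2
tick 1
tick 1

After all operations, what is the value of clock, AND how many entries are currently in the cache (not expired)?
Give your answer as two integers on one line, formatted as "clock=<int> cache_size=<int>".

Answer: clock=20 cache_size=1

Derivation:
Op 1: insert b.com -> 10.0.0.1 (expiry=0+2=2). clock=0
Op 2: insert d.com -> 10.0.0.5 (expiry=0+5=5). clock=0
Op 3: tick 2 -> clock=2. purged={b.com}
Op 4: tick 1 -> clock=3.
Op 5: tick 1 -> clock=4.
Op 6: insert c.com -> 10.0.0.4 (expiry=4+5=9). clock=4
Op 7: insert a.com -> 10.0.0.5 (expiry=4+10=14). clock=4
Op 8: tick 1 -> clock=5. purged={d.com}
Op 9: insert c.com -> 10.0.0.3 (expiry=5+5=10). clock=5
Op 10: insert c.com -> 10.0.0.5 (expiry=5+10=15). clock=5
Op 11: insert d.com -> 10.0.0.4 (expiry=5+16=21). clock=5
Op 12: tick 1 -> clock=6.
Op 13: tick 2 -> clock=8.
Op 14: insert d.com -> 10.0.0.4 (expiry=8+16=24). clock=8
Op 15: insert d.com -> 10.0.0.5 (expiry=8+10=18). clock=8
Op 16: insert c.com -> 10.0.0.1 (expiry=8+6=14). clock=8
Op 17: insert a.com -> 10.0.0.3 (expiry=8+11=19). clock=8
Op 18: insert b.com -> 10.0.0.1 (expiry=8+6=14). clock=8
Op 19: insert a.com -> 10.0.0.3 (expiry=8+6=14). clock=8
Op 20: tick 2 -> clock=10.
Op 21: insert b.com -> 10.0.0.3 (expiry=10+12=22). clock=10
Op 22: insert c.com -> 10.0.0.2 (expiry=10+1=11). clock=10
Op 23: tick 1 -> clock=11. purged={c.com}
Op 24: tick 1 -> clock=12.
Op 25: tick 2 -> clock=14. purged={a.com}
Op 26: tick 2 -> clock=16.
Op 27: insert c.com -> 10.0.0.3 (expiry=16+3=19). clock=16
Op 28: tick 2 -> clock=18. purged={d.com}
Op 29: tick 1 -> clock=19. purged={c.com}
Op 30: tick 1 -> clock=20.
Final clock = 20
Final cache (unexpired): {b.com} -> size=1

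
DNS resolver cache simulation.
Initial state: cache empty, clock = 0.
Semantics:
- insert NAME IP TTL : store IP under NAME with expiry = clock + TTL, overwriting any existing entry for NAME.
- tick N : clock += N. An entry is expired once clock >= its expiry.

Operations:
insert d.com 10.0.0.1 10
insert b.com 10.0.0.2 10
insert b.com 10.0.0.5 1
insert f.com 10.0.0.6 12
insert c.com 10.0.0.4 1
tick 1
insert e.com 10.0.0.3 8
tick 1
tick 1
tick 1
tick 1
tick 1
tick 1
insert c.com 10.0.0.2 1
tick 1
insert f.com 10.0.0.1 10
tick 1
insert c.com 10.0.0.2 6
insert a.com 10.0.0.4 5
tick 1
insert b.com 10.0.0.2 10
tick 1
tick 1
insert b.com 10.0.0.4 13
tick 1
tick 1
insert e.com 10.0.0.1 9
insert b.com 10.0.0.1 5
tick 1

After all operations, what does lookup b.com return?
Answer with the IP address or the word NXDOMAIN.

Answer: 10.0.0.1

Derivation:
Op 1: insert d.com -> 10.0.0.1 (expiry=0+10=10). clock=0
Op 2: insert b.com -> 10.0.0.2 (expiry=0+10=10). clock=0
Op 3: insert b.com -> 10.0.0.5 (expiry=0+1=1). clock=0
Op 4: insert f.com -> 10.0.0.6 (expiry=0+12=12). clock=0
Op 5: insert c.com -> 10.0.0.4 (expiry=0+1=1). clock=0
Op 6: tick 1 -> clock=1. purged={b.com,c.com}
Op 7: insert e.com -> 10.0.0.3 (expiry=1+8=9). clock=1
Op 8: tick 1 -> clock=2.
Op 9: tick 1 -> clock=3.
Op 10: tick 1 -> clock=4.
Op 11: tick 1 -> clock=5.
Op 12: tick 1 -> clock=6.
Op 13: tick 1 -> clock=7.
Op 14: insert c.com -> 10.0.0.2 (expiry=7+1=8). clock=7
Op 15: tick 1 -> clock=8. purged={c.com}
Op 16: insert f.com -> 10.0.0.1 (expiry=8+10=18). clock=8
Op 17: tick 1 -> clock=9. purged={e.com}
Op 18: insert c.com -> 10.0.0.2 (expiry=9+6=15). clock=9
Op 19: insert a.com -> 10.0.0.4 (expiry=9+5=14). clock=9
Op 20: tick 1 -> clock=10. purged={d.com}
Op 21: insert b.com -> 10.0.0.2 (expiry=10+10=20). clock=10
Op 22: tick 1 -> clock=11.
Op 23: tick 1 -> clock=12.
Op 24: insert b.com -> 10.0.0.4 (expiry=12+13=25). clock=12
Op 25: tick 1 -> clock=13.
Op 26: tick 1 -> clock=14. purged={a.com}
Op 27: insert e.com -> 10.0.0.1 (expiry=14+9=23). clock=14
Op 28: insert b.com -> 10.0.0.1 (expiry=14+5=19). clock=14
Op 29: tick 1 -> clock=15. purged={c.com}
lookup b.com: present, ip=10.0.0.1 expiry=19 > clock=15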